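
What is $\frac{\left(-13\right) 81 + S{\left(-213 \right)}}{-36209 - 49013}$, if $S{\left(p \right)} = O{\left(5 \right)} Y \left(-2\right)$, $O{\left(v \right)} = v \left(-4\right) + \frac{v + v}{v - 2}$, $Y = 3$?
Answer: $\frac{953}{85222} \approx 0.011183$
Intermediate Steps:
$O{\left(v \right)} = - 4 v + \frac{2 v}{-2 + v}$
$S{\left(p \right)} = 100$ ($S{\left(p \right)} = 2 \cdot 5 \frac{1}{-2 + 5} \left(5 - 10\right) 3 \left(-2\right) = 2 \cdot 5 \cdot \frac{1}{3} \left(5 - 10\right) 3 \left(-2\right) = 2 \cdot 5 \cdot \frac{1}{3} \left(-5\right) 3 \left(-2\right) = \left(- \frac{50}{3}\right) 3 \left(-2\right) = \left(-50\right) \left(-2\right) = 100$)
$\frac{\left(-13\right) 81 + S{\left(-213 \right)}}{-36209 - 49013} = \frac{\left(-13\right) 81 + 100}{-36209 - 49013} = \frac{-1053 + 100}{-85222} = \left(-953\right) \left(- \frac{1}{85222}\right) = \frac{953}{85222}$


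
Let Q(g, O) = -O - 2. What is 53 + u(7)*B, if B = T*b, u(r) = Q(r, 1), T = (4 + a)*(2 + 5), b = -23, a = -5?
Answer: -430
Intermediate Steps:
T = -7 (T = (4 - 5)*(2 + 5) = -1*7 = -7)
Q(g, O) = -2 - O
u(r) = -3 (u(r) = -2 - 1*1 = -2 - 1 = -3)
B = 161 (B = -7*(-23) = 161)
53 + u(7)*B = 53 - 3*161 = 53 - 483 = -430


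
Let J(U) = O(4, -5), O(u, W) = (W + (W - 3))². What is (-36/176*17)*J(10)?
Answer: -25857/44 ≈ -587.66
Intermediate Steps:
O(u, W) = (-3 + 2*W)² (O(u, W) = (W + (-3 + W))² = (-3 + 2*W)²)
J(U) = 169 (J(U) = (-3 + 2*(-5))² = (-3 - 10)² = (-13)² = 169)
(-36/176*17)*J(10) = (-36/176*17)*169 = (-36*1/176*17)*169 = -9/44*17*169 = -153/44*169 = -25857/44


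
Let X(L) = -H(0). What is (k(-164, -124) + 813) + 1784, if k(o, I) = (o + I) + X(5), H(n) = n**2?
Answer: 2309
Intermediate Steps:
X(L) = 0 (X(L) = -1*0**2 = -1*0 = 0)
k(o, I) = I + o (k(o, I) = (o + I) + 0 = (I + o) + 0 = I + o)
(k(-164, -124) + 813) + 1784 = ((-124 - 164) + 813) + 1784 = (-288 + 813) + 1784 = 525 + 1784 = 2309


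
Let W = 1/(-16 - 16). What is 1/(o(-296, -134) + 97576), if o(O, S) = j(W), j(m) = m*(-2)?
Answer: 16/1561217 ≈ 1.0248e-5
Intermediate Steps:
W = -1/32 (W = 1/(-32) = -1/32 ≈ -0.031250)
j(m) = -2*m
o(O, S) = 1/16 (o(O, S) = -2*(-1/32) = 1/16)
1/(o(-296, -134) + 97576) = 1/(1/16 + 97576) = 1/(1561217/16) = 16/1561217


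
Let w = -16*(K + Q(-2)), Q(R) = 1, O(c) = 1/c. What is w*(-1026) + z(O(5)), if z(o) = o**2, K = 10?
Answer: 4514401/25 ≈ 1.8058e+5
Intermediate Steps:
w = -176 (w = -16*(10 + 1) = -16*11 = -176)
w*(-1026) + z(O(5)) = -176*(-1026) + (1/5)**2 = 180576 + (1/5)**2 = 180576 + 1/25 = 4514401/25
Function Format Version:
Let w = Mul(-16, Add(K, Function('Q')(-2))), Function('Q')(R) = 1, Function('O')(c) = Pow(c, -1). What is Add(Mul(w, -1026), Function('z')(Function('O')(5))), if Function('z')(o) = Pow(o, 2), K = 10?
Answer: Rational(4514401, 25) ≈ 1.8058e+5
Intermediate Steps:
w = -176 (w = Mul(-16, Add(10, 1)) = Mul(-16, 11) = -176)
Add(Mul(w, -1026), Function('z')(Function('O')(5))) = Add(Mul(-176, -1026), Pow(Pow(5, -1), 2)) = Add(180576, Pow(Rational(1, 5), 2)) = Add(180576, Rational(1, 25)) = Rational(4514401, 25)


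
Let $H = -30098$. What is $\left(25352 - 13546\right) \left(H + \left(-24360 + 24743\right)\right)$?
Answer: $-350815290$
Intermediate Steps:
$\left(25352 - 13546\right) \left(H + \left(-24360 + 24743\right)\right) = \left(25352 - 13546\right) \left(-30098 + \left(-24360 + 24743\right)\right) = 11806 \left(-30098 + 383\right) = 11806 \left(-29715\right) = -350815290$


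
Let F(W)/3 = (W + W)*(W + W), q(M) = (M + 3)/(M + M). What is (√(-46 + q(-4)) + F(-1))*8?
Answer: 96 + 2*I*√734 ≈ 96.0 + 54.185*I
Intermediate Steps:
q(M) = (3 + M)/(2*M) (q(M) = (3 + M)/((2*M)) = (3 + M)*(1/(2*M)) = (3 + M)/(2*M))
F(W) = 12*W² (F(W) = 3*((W + W)*(W + W)) = 3*((2*W)*(2*W)) = 3*(4*W²) = 12*W²)
(√(-46 + q(-4)) + F(-1))*8 = (√(-46 + (½)*(3 - 4)/(-4)) + 12*(-1)²)*8 = (√(-46 + (½)*(-¼)*(-1)) + 12*1)*8 = (√(-46 + ⅛) + 12)*8 = (√(-367/8) + 12)*8 = (I*√734/4 + 12)*8 = (12 + I*√734/4)*8 = 96 + 2*I*√734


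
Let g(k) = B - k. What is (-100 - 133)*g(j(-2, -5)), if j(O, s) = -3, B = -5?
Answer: 466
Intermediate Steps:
g(k) = -5 - k
(-100 - 133)*g(j(-2, -5)) = (-100 - 133)*(-5 - 1*(-3)) = -233*(-5 + 3) = -233*(-2) = 466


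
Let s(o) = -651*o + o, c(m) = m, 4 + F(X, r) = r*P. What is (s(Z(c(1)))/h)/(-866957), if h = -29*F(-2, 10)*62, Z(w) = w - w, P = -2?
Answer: 0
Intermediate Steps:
F(X, r) = -4 - 2*r (F(X, r) = -4 + r*(-2) = -4 - 2*r)
Z(w) = 0
s(o) = -650*o
h = 43152 (h = -29*(-4 - 2*10)*62 = -29*(-4 - 20)*62 = -29*(-24)*62 = 696*62 = 43152)
(s(Z(c(1)))/h)/(-866957) = (-650*0/43152)/(-866957) = (0*(1/43152))*(-1/866957) = 0*(-1/866957) = 0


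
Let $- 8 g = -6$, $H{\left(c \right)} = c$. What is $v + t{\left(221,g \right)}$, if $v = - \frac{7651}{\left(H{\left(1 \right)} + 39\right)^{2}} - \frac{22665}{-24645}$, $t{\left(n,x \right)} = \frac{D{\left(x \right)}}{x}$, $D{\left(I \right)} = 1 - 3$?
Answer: $- \frac{51489379}{7886400} \approx -6.5289$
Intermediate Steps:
$D{\left(I \right)} = -2$ ($D{\left(I \right)} = 1 - 3 = -2$)
$g = \frac{3}{4}$ ($g = \left(- \frac{1}{8}\right) \left(-6\right) = \frac{3}{4} \approx 0.75$)
$t{\left(n,x \right)} = - \frac{2}{x}$
$v = - \frac{10152993}{2628800}$ ($v = - \frac{7651}{\left(1 + 39\right)^{2}} - \frac{22665}{-24645} = - \frac{7651}{40^{2}} - - \frac{1511}{1643} = - \frac{7651}{1600} + \frac{1511}{1643} = - \frac{10152993}{2628800} \approx -3.8622$)
$v + t{\left(221,g \right)} = - \frac{10152993}{2628800} - \frac{2}{\frac{3}{4}} = - \frac{10152993}{2628800} - \frac{8}{3} = - \frac{51489379}{7886400}$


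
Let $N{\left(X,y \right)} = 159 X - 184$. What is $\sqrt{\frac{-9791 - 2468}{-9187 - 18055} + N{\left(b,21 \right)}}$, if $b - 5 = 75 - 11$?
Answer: $\frac{\sqrt{8005653205546}}{27242} \approx 103.86$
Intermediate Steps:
$b = 69$ ($b = 5 + \left(75 - 11\right) = 5 + 64 = 69$)
$N{\left(X,y \right)} = -184 + 159 X$
$\sqrt{\frac{-9791 - 2468}{-9187 - 18055} + N{\left(b,21 \right)}} = \sqrt{\frac{-9791 - 2468}{-9187 - 18055} + \left(-184 + 159 \cdot 69\right)} = \sqrt{- \frac{12259}{-27242} + \left(-184 + 10971\right)} = \sqrt{\left(-12259\right) \left(- \frac{1}{27242}\right) + 10787} = \sqrt{\frac{12259}{27242} + 10787} = \sqrt{\frac{293871713}{27242}} = \frac{\sqrt{8005653205546}}{27242}$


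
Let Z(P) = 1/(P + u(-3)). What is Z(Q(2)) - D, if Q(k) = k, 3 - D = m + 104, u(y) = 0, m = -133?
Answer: -63/2 ≈ -31.500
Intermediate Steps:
D = 32 (D = 3 - (-133 + 104) = 3 - 1*(-29) = 3 + 29 = 32)
Z(P) = 1/P (Z(P) = 1/(P + 0) = 1/P)
Z(Q(2)) - D = 1/2 - 1*32 = ½ - 32 = -63/2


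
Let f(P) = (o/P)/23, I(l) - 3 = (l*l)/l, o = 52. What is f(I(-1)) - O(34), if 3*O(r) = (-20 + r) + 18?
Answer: -658/69 ≈ -9.5362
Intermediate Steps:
O(r) = -2/3 + r/3 (O(r) = ((-20 + r) + 18)/3 = (-2 + r)/3 = -2/3 + r/3)
I(l) = 3 + l (I(l) = 3 + (l*l)/l = 3 + l**2/l = 3 + l)
f(P) = 52/(23*P) (f(P) = (52/P)/23 = (52/P)*(1/23) = 52/(23*P))
f(I(-1)) - O(34) = 52/(23*(3 - 1)) - (-2/3 + (1/3)*34) = (52/23)/2 - (-2/3 + 34/3) = (52/23)*(1/2) - 1*32/3 = 26/23 - 32/3 = -658/69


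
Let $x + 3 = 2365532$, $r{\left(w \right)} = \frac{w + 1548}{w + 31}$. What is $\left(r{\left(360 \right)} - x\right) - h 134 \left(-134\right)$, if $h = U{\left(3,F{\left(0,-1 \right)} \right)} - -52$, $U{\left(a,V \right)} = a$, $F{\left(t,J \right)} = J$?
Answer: $- \frac{538776151}{391} \approx -1.3779 \cdot 10^{6}$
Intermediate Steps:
$r{\left(w \right)} = \frac{1548 + w}{31 + w}$
$x = 2365529$ ($x = -3 + 2365532 = 2365529$)
$h = 55$ ($h = 3 - -52 = 3 + 52 = 55$)
$\left(r{\left(360 \right)} - x\right) - h 134 \left(-134\right) = \left(\frac{1548 + 360}{31 + 360} - 2365529\right) - 55 \cdot 134 \left(-134\right) = \left(\frac{1}{391} \cdot 1908 - 2365529\right) - 7370 \left(-134\right) = \left(\frac{1}{391} \cdot 1908 - 2365529\right) - -987580 = \left(\frac{1908}{391} - 2365529\right) + 987580 = - \frac{924919931}{391} + 987580 = - \frac{538776151}{391}$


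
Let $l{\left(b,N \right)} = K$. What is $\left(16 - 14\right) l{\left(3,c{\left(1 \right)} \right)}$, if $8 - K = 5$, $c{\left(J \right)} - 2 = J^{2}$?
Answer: $6$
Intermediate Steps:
$c{\left(J \right)} = 2 + J^{2}$
$K = 3$ ($K = 8 - 5 = 3$)
$l{\left(b,N \right)} = 3$
$\left(16 - 14\right) l{\left(3,c{\left(1 \right)} \right)} = \left(16 - 14\right) 3 = 2 \cdot 3 = 6$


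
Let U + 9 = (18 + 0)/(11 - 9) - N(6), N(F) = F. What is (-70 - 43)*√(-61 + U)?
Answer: -113*I*√67 ≈ -924.95*I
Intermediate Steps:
U = -6 (U = -9 + ((18 + 0)/(11 - 9) - 1*6) = -9 + (18/2 - 6) = -9 + (18*(½) - 6) = -9 + (9 - 6) = -9 + 3 = -6)
(-70 - 43)*√(-61 + U) = (-70 - 43)*√(-61 - 6) = -113*I*√67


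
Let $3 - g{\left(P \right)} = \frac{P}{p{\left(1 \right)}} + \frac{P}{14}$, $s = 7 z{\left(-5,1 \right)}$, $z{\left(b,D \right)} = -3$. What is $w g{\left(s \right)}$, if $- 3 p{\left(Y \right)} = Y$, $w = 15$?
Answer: $- \frac{1755}{2} \approx -877.5$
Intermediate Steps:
$p{\left(Y \right)} = - \frac{Y}{3}$
$s = -21$ ($s = 7 \left(-3\right) = -21$)
$g{\left(P \right)} = 3 + \frac{41 P}{14}$ ($g{\left(P \right)} = 3 - \left(\frac{P}{\left(- \frac{1}{3}\right) 1} + \frac{P}{14}\right) = 3 - \left(\frac{P}{- \frac{1}{3}} + P \frac{1}{14}\right) = 3 - \left(P \left(-3\right) + \frac{P}{14}\right) = 3 - \left(- 3 P + \frac{P}{14}\right) = 3 - - \frac{41 P}{14} = 3 + \frac{41 P}{14}$)
$w g{\left(s \right)} = 15 \left(3 + \frac{41}{14} \left(-21\right)\right) = 15 \left(3 - \frac{123}{2}\right) = 15 \left(- \frac{117}{2}\right) = - \frac{1755}{2}$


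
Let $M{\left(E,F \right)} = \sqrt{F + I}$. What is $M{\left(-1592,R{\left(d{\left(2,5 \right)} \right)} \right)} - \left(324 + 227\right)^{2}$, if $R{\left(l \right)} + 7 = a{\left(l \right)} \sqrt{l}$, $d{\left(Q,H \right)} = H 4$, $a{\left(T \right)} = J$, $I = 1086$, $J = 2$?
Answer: $-303601 + \sqrt{1079 + 4 \sqrt{5}} \approx -3.0357 \cdot 10^{5}$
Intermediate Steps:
$a{\left(T \right)} = 2$
$d{\left(Q,H \right)} = 4 H$
$R{\left(l \right)} = -7 + 2 \sqrt{l}$
$M{\left(E,F \right)} = \sqrt{1086 + F}$ ($M{\left(E,F \right)} = \sqrt{F + 1086} = \sqrt{1086 + F}$)
$M{\left(-1592,R{\left(d{\left(2,5 \right)} \right)} \right)} - \left(324 + 227\right)^{2} = \sqrt{1086 - \left(7 - 2 \sqrt{4 \cdot 5}\right)} - \left(324 + 227\right)^{2} = \sqrt{1086 - \left(7 - 2 \sqrt{20}\right)} - 551^{2} = \sqrt{1086 - \left(7 - 2 \cdot 2 \sqrt{5}\right)} - 303601 = \sqrt{1086 - \left(7 - 4 \sqrt{5}\right)} - 303601 = \sqrt{1079 + 4 \sqrt{5}} - 303601 = -303601 + \sqrt{1079 + 4 \sqrt{5}}$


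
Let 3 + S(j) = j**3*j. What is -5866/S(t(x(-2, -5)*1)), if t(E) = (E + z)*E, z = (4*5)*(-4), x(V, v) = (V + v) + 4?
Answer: -2933/1922061999 ≈ -1.5260e-6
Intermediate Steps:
x(V, v) = 4 + V + v
z = -80 (z = 20*(-4) = -80)
t(E) = E*(-80 + E) (t(E) = (E - 80)*E = (-80 + E)*E = E*(-80 + E))
S(j) = -3 + j**4 (S(j) = -3 + j**3*j = -3 + j**4)
-5866/S(t(x(-2, -5)*1)) = -5866/(-3 + (((4 - 2 - 5)*1)*(-80 + (4 - 2 - 5)*1))**4) = -5866/(-3 + ((-3*1)*(-80 - 3*1))**4) = -5866/(-3 + (-3*(-80 - 3))**4) = -5866/(-3 + (-3*(-83))**4) = -5866/(-3 + 249**4) = -5866/(-3 + 3844124001) = -5866/3844123998 = -5866*1/3844123998 = -2933/1922061999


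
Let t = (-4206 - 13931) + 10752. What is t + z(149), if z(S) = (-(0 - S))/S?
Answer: -7384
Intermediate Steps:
z(S) = 1 (z(S) = (-(-1)*S)/S = S/S = 1)
t = -7385 (t = -18137 + 10752 = -7385)
t + z(149) = -7385 + 1 = -7384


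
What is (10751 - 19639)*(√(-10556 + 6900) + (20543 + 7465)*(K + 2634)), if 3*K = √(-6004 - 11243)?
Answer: -655695063936 - 82978368*I*√17247 - 17776*I*√914 ≈ -6.557e+11 - 1.0898e+10*I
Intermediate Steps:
K = I*√17247/3 (K = √(-6004 - 11243)/3 = √(-17247)/3 = (I*√17247)/3 = I*√17247/3 ≈ 43.776*I)
(10751 - 19639)*(√(-10556 + 6900) + (20543 + 7465)*(K + 2634)) = (10751 - 19639)*(√(-10556 + 6900) + (20543 + 7465)*(I*√17247/3 + 2634)) = -8888*(√(-3656) + 28008*(2634 + I*√17247/3)) = -8888*(2*I*√914 + (73773072 + 9336*I*√17247)) = -8888*(73773072 + 2*I*√914 + 9336*I*√17247) = -655695063936 - 82978368*I*√17247 - 17776*I*√914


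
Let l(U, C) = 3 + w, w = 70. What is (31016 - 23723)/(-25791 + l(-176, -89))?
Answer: -663/2338 ≈ -0.28358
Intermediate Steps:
l(U, C) = 73 (l(U, C) = 3 + 70 = 73)
(31016 - 23723)/(-25791 + l(-176, -89)) = (31016 - 23723)/(-25791 + 73) = 7293/(-25718) = 7293*(-1/25718) = -663/2338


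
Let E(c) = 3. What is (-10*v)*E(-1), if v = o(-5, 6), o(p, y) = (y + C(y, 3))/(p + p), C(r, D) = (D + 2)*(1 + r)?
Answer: 123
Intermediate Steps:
C(r, D) = (1 + r)*(2 + D) (C(r, D) = (2 + D)*(1 + r) = (1 + r)*(2 + D))
o(p, y) = (5 + 6*y)/(2*p) (o(p, y) = (y + (2 + 3 + 2*y + 3*y))/(p + p) = (y + (5 + 5*y))/((2*p)) = (5 + 6*y)*(1/(2*p)) = (5 + 6*y)/(2*p))
v = -41/10 (v = (½)*(5 + 6*6)/(-5) = (½)*(-⅕)*(5 + 36) = (½)*(-⅕)*41 = -41/10 ≈ -4.1000)
(-10*v)*E(-1) = -10*(-41/10)*3 = 41*3 = 123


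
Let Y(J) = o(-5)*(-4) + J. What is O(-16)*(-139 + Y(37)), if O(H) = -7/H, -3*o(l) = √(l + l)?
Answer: -357/8 + 7*I*√10/12 ≈ -44.625 + 1.8447*I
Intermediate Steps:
o(l) = -√2*√l/3 (o(l) = -√(l + l)/3 = -√2*√l/3)
Y(J) = J + 4*I*√10/3 (Y(J) = -√2*√(-5)/3*(-4) + J = -√2*I*√5/3*(-4) + J = -I*√10/3*(-4) + J = 4*I*√10/3 + J = J + 4*I*√10/3)
O(-16)*(-139 + Y(37)) = (-7/(-16))*(-139 + (37 + 4*I*√10/3)) = (-7*(-1/16))*(-102 + 4*I*√10/3) = 7*(-102 + 4*I*√10/3)/16 = -357/8 + 7*I*√10/12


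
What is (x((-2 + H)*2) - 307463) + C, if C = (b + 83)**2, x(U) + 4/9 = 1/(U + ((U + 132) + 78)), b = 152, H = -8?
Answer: -385924811/1530 ≈ -2.5224e+5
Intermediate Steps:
x(U) = -4/9 + 1/(210 + 2*U) (x(U) = -4/9 + 1/(U + ((U + 132) + 78)) = -4/9 + 1/(U + ((132 + U) + 78)) = -4/9 + 1/(U + (210 + U)) = -4/9 + 1/(210 + 2*U))
C = 55225 (C = (152 + 83)**2 = 235**2 = 55225)
(x((-2 + H)*2) - 307463) + C = ((-831 - 8*(-2 - 8)*2)/(18*(105 + (-2 - 8)*2)) - 307463) + 55225 = ((-831 - (-80)*2)/(18*(105 - 10*2)) - 307463) + 55225 = ((-831 - 8*(-20))/(18*(105 - 20)) - 307463) + 55225 = ((1/18)*(-831 + 160)/85 - 307463) + 55225 = ((1/18)*(1/85)*(-671) - 307463) + 55225 = (-671/1530 - 307463) + 55225 = -470419061/1530 + 55225 = -385924811/1530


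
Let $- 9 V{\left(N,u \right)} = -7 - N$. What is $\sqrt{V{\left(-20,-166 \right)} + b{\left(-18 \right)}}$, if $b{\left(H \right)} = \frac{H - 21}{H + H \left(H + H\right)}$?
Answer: $\frac{i \sqrt{66430}}{210} \approx 1.2273 i$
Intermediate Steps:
$V{\left(N,u \right)} = \frac{7}{9} + \frac{N}{9}$ ($V{\left(N,u \right)} = - \frac{-7 - N}{9} = \frac{7}{9} + \frac{N}{9}$)
$b{\left(H \right)} = \frac{-21 + H}{H + 2 H^{2}}$ ($b{\left(H \right)} = \frac{-21 + H}{H + H 2 H} = \frac{-21 + H}{H + 2 H^{2}}$)
$\sqrt{V{\left(-20,-166 \right)} + b{\left(-18 \right)}} = \sqrt{\left(\frac{7}{9} + \frac{1}{9} \left(-20\right)\right) + \frac{-21 - 18}{\left(-18\right) \left(1 + 2 \left(-18\right)\right)}} = \sqrt{\left(\frac{7}{9} - \frac{20}{9}\right) - \frac{1}{18} \frac{1}{1 - 36} \left(-39\right)} = \sqrt{- \frac{13}{9} - \frac{1}{18} \frac{1}{-35} \left(-39\right)} = \sqrt{- \frac{13}{9} - \left(- \frac{1}{630}\right) \left(-39\right)} = \sqrt{- \frac{13}{9} - \frac{13}{210}} = \sqrt{- \frac{949}{630}} = \frac{i \sqrt{66430}}{210}$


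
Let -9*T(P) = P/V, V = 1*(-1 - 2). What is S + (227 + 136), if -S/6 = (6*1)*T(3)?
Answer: 359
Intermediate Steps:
V = -3 (V = 1*(-3) = -3)
T(P) = P/27 (T(P) = -P/(9*(-3)) = -P*(-1)/(9*3) = -(-1)*P/27 = P/27)
S = -4 (S = -6*6*1*(1/27)*3 = -36/9 = -6*⅔ = -4)
S + (227 + 136) = -4 + (227 + 136) = -4 + 363 = 359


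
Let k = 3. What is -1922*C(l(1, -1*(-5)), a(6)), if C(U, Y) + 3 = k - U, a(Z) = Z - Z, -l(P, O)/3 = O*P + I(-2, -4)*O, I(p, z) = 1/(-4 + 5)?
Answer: -57660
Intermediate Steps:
I(p, z) = 1 (I(p, z) = 1/1 = 1)
l(P, O) = -3*O - 3*O*P (l(P, O) = -3*(O*P + 1*O) = -3*(O*P + O) = -3*(O + O*P) = -3*O - 3*O*P)
a(Z) = 0
C(U, Y) = -U (C(U, Y) = -3 + (3 - U) = -U)
-1922*C(l(1, -1*(-5)), a(6)) = -(-1922)*(-3*(-1*(-5))*(1 + 1)) = -(-1922)*(-3*5*2) = -(-1922)*(-30) = -1922*30 = -57660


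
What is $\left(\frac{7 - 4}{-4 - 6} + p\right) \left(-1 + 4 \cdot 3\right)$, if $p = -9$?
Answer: $- \frac{1023}{10} \approx -102.3$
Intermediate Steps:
$\left(\frac{7 - 4}{-4 - 6} + p\right) \left(-1 + 4 \cdot 3\right) = \left(\frac{7 - 4}{-4 - 6} - 9\right) \left(-1 + 4 \cdot 3\right) = \left(\frac{3}{-10} - 9\right) \left(-1 + 12\right) = \left(3 \left(- \frac{1}{10}\right) - 9\right) 11 = \left(- \frac{3}{10} - 9\right) 11 = \left(- \frac{93}{10}\right) 11 = - \frac{1023}{10}$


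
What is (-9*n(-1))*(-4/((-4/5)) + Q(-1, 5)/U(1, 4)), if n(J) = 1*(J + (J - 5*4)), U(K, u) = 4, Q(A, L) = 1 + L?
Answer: 1287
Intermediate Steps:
n(J) = -20 + 2*J (n(J) = 1*(J + (J - 20)) = 1*(J + (-20 + J)) = 1*(-20 + 2*J) = -20 + 2*J)
(-9*n(-1))*(-4/((-4/5)) + Q(-1, 5)/U(1, 4)) = (-9*(-20 + 2*(-1)))*(-4/((-4/5)) + (1 + 5)/4) = (-9*(-20 - 2))*(-4/((-4*⅕)) + 6*(¼)) = (-9*(-22))*(-4/(-⅘) + 3/2) = 198*(-4*(-5/4) + 3/2) = 198*(5 + 3/2) = 198*(13/2) = 1287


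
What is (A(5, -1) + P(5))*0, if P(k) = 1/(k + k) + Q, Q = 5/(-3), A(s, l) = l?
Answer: 0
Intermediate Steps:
Q = -5/3 (Q = 5*(-1/3) = -5/3 ≈ -1.6667)
P(k) = -5/3 + 1/(2*k) (P(k) = 1/(k + k) - 5/3 = 1/(2*k) - 5/3 = -5/3 + 1/(2*k))
(A(5, -1) + P(5))*0 = (-1 + (1/6)*(3 - 10*5)/5)*0 = (-1 + (1/6)*(1/5)*(3 - 50))*0 = (-1 + (1/6)*(1/5)*(-47))*0 = (-1 - 47/30)*0 = -77/30*0 = 0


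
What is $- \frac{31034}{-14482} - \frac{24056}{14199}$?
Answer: $\frac{46136387}{102814959} \approx 0.44873$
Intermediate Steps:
$- \frac{31034}{-14482} - \frac{24056}{14199} = \left(-31034\right) \left(- \frac{1}{14482}\right) - \frac{24056}{14199} = \frac{15517}{7241} - \frac{24056}{14199} = \frac{46136387}{102814959}$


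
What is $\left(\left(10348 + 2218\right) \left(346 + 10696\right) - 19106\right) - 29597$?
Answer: $138705069$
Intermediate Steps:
$\left(\left(10348 + 2218\right) \left(346 + 10696\right) - 19106\right) - 29597 = \left(12566 \cdot 11042 - 19106\right) - 29597 = \left(138753772 - 19106\right) - 29597 = 138734666 - 29597 = 138705069$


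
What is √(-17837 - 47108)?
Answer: I*√64945 ≈ 254.84*I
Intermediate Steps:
√(-17837 - 47108) = √(-64945) = I*√64945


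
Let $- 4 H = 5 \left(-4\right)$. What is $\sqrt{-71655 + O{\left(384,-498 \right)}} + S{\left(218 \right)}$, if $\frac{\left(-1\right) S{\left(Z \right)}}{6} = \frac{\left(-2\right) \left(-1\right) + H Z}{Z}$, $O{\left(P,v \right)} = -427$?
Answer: $- \frac{3276}{109} + i \sqrt{72082} \approx -30.055 + 268.48 i$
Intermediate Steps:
$H = 5$ ($H = - \frac{5 \left(-4\right)}{4} = \left(- \frac{1}{4}\right) \left(-20\right) = 5$)
$S{\left(Z \right)} = - \frac{6 \left(2 + 5 Z\right)}{Z}$ ($S{\left(Z \right)} = - 6 \frac{\left(-2\right) \left(-1\right) + 5 Z}{Z} = - 6 \frac{2 + 5 Z}{Z} = - \frac{6 \left(2 + 5 Z\right)}{Z}$)
$\sqrt{-71655 + O{\left(384,-498 \right)}} + S{\left(218 \right)} = \sqrt{-71655 - 427} - \left(30 + \frac{12}{218}\right) = \sqrt{-72082} - \frac{3276}{109} = i \sqrt{72082} - \frac{3276}{109} = - \frac{3276}{109} + i \sqrt{72082}$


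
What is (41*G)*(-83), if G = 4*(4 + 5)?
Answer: -122508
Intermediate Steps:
G = 36 (G = 4*9 = 36)
(41*G)*(-83) = (41*36)*(-83) = 1476*(-83) = -122508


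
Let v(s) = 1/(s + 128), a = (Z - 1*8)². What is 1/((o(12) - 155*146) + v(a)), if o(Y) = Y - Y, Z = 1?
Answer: -177/4005509 ≈ -4.4189e-5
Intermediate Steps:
o(Y) = 0
a = 49 (a = (1 - 1*8)² = (1 - 8)² = (-7)² = 49)
v(s) = 1/(128 + s)
1/((o(12) - 155*146) + v(a)) = 1/((0 - 155*146) + 1/(128 + 49)) = 1/((0 - 22630) + 1/177) = 1/(-22630 + 1/177) = 1/(-4005509/177) = -177/4005509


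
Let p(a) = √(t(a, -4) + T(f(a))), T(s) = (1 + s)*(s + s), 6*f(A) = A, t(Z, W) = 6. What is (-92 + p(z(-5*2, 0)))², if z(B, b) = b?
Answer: (92 - √6)² ≈ 8019.3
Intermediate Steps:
f(A) = A/6
T(s) = 2*s*(1 + s) (T(s) = (1 + s)*(2*s) = 2*s*(1 + s))
p(a) = √(6 + a*(1 + a/6)/3) (p(a) = √(6 + 2*(a/6)*(1 + a/6)) = √(6 + a*(1 + a/6)/3))
(-92 + p(z(-5*2, 0)))² = (-92 + √2*√(108 + 0*(6 + 0))/6)² = (-92 + √2*√(108 + 0*6)/6)² = (-92 + √2*√(108 + 0)/6)² = (-92 + √2*√108/6)² = (-92 + √2*(6*√3)/6)² = (-92 + √6)²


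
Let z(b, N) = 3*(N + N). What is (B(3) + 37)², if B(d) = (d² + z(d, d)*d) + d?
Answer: 10609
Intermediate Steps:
z(b, N) = 6*N (z(b, N) = 3*(2*N) = 6*N)
B(d) = d + 7*d² (B(d) = (d² + (6*d)*d) + d = (d² + 6*d²) + d = 7*d² + d = d + 7*d²)
(B(3) + 37)² = (3*(1 + 7*3) + 37)² = (3*(1 + 21) + 37)² = (3*22 + 37)² = (66 + 37)² = 103² = 10609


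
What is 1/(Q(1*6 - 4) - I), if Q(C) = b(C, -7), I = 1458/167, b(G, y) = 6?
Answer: -167/456 ≈ -0.36623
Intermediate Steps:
I = 1458/167 (I = 1458*(1/167) = 1458/167 ≈ 8.7305)
Q(C) = 6
1/(Q(1*6 - 4) - I) = 1/(6 - 1*1458/167) = 1/(6 - 1458/167) = 1/(-456/167) = -167/456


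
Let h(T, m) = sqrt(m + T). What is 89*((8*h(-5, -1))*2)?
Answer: 1424*I*sqrt(6) ≈ 3488.1*I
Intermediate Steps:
h(T, m) = sqrt(T + m)
89*((8*h(-5, -1))*2) = 89*((8*sqrt(-5 - 1))*2) = 89*((8*sqrt(-6))*2) = 89*((8*(I*sqrt(6)))*2) = 89*((8*I*sqrt(6))*2) = 89*(16*I*sqrt(6)) = 1424*I*sqrt(6)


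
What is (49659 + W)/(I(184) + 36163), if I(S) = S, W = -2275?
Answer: 47384/36347 ≈ 1.3037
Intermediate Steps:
(49659 + W)/(I(184) + 36163) = (49659 - 2275)/(184 + 36163) = 47384/36347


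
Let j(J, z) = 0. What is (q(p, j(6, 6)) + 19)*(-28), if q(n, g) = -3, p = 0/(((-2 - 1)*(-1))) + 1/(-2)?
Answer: -448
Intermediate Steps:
p = -½ (p = 0/((-3*(-1))) + 1*(-½) = 0/3 - ½ = 0*(⅓) - ½ = 0 - ½ = -½ ≈ -0.50000)
(q(p, j(6, 6)) + 19)*(-28) = (-3 + 19)*(-28) = 16*(-28) = -448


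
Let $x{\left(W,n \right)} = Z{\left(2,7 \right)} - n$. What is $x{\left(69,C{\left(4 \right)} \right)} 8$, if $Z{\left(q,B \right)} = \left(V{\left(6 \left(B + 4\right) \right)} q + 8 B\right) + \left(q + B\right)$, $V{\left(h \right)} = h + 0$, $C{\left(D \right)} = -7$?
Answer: $1632$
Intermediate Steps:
$V{\left(h \right)} = h$
$Z{\left(q,B \right)} = q + 9 B + q \left(24 + 6 B\right)$ ($Z{\left(q,B \right)} = \left(6 \left(B + 4\right) q + 8 B\right) + \left(q + B\right) = \left(6 \left(4 + B\right) q + 8 B\right) + \left(B + q\right) = \left(\left(24 + 6 B\right) q + 8 B\right) + \left(B + q\right) = \left(q \left(24 + 6 B\right) + 8 B\right) + \left(B + q\right) = \left(8 B + q \left(24 + 6 B\right)\right) + \left(B + q\right) = q + 9 B + q \left(24 + 6 B\right)$)
$x{\left(W,n \right)} = 197 - n$ ($x{\left(W,n \right)} = \left(2 + 9 \cdot 7 + 6 \cdot 2 \left(4 + 7\right)\right) - n = \left(2 + 63 + 6 \cdot 2 \cdot 11\right) - n = \left(2 + 63 + 132\right) - n = 197 - n$)
$x{\left(69,C{\left(4 \right)} \right)} 8 = \left(197 - -7\right) 8 = \left(197 + 7\right) 8 = 204 \cdot 8 = 1632$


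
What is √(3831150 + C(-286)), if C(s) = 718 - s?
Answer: √3832154 ≈ 1957.6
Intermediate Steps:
√(3831150 + C(-286)) = √(3831150 + (718 - 1*(-286))) = √(3831150 + (718 + 286)) = √(3831150 + 1004) = √3832154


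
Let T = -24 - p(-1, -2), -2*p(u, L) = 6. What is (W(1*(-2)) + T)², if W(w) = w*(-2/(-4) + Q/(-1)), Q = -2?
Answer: 676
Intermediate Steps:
p(u, L) = -3 (p(u, L) = -½*6 = -3)
T = -21 (T = -24 - 1*(-3) = -24 + 3 = -21)
W(w) = 5*w/2 (W(w) = w*(-2/(-4) - 2/(-1)) = w*(-2*(-¼) - 2*(-1)) = w*(½ + 2) = w*(5/2) = 5*w/2)
(W(1*(-2)) + T)² = (5*(1*(-2))/2 - 21)² = ((5/2)*(-2) - 21)² = (-5 - 21)² = (-26)² = 676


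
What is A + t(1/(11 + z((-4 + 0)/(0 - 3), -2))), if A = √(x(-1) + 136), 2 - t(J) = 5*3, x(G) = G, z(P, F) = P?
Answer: -13 + 3*√15 ≈ -1.3811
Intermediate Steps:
t(J) = -13 (t(J) = 2 - 5*3 = 2 - 1*15 = 2 - 15 = -13)
A = 3*√15 (A = √(-1 + 136) = √135 = 3*√15 ≈ 11.619)
A + t(1/(11 + z((-4 + 0)/(0 - 3), -2))) = 3*√15 - 13 = -13 + 3*√15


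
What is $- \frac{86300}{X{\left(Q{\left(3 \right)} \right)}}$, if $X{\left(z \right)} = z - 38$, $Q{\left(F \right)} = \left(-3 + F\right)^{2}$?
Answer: $\frac{43150}{19} \approx 2271.1$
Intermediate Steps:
$X{\left(z \right)} = -38 + z$
$- \frac{86300}{X{\left(Q{\left(3 \right)} \right)}} = - \frac{86300}{-38 + \left(-3 + 3\right)^{2}} = - \frac{86300}{-38 + 0^{2}} = - \frac{86300}{-38 + 0} = - \frac{86300}{-38} = \left(-86300\right) \left(- \frac{1}{38}\right) = \frac{43150}{19}$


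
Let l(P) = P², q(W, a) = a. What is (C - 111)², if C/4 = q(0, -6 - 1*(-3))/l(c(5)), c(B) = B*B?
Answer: 4814555769/390625 ≈ 12325.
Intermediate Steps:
c(B) = B²
C = -12/625 (C = 4*((-6 - 1*(-3))/((5²)²)) = 4*((-6 + 3)/(25²)) = 4*(-3/625) = -12/625 ≈ -0.019200)
(C - 111)² = (-12/625 - 111)² = (-69387/625)² = 4814555769/390625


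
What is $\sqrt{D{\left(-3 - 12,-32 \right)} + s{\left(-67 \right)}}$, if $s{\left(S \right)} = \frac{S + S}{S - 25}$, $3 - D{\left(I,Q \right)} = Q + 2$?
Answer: $\frac{\sqrt{72910}}{46} \approx 5.87$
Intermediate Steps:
$D{\left(I,Q \right)} = 1 - Q$ ($D{\left(I,Q \right)} = 3 - \left(Q + 2\right) = 3 - \left(2 + Q\right) = 1 - Q$)
$s{\left(S \right)} = \frac{2 S}{-25 + S}$
$\sqrt{D{\left(-3 - 12,-32 \right)} + s{\left(-67 \right)}} = \sqrt{\left(1 - -32\right) + 2 \left(-67\right) \frac{1}{-25 - 67}} = \sqrt{\left(1 + 32\right) + 2 \left(-67\right) \frac{1}{-92}} = \sqrt{33 + 2 \left(-67\right) \left(- \frac{1}{92}\right)} = \sqrt{33 + \frac{67}{46}} = \sqrt{\frac{1585}{46}} = \frac{\sqrt{72910}}{46}$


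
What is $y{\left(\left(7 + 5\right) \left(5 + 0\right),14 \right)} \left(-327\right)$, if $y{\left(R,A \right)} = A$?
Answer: $-4578$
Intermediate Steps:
$y{\left(\left(7 + 5\right) \left(5 + 0\right),14 \right)} \left(-327\right) = 14 \left(-327\right) = -4578$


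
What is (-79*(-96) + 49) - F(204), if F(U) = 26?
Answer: 7607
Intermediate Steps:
(-79*(-96) + 49) - F(204) = (-79*(-96) + 49) - 1*26 = (7584 + 49) - 26 = 7633 - 26 = 7607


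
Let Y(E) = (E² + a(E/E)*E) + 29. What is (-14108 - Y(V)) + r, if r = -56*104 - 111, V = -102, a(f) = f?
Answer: -30374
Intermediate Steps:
Y(E) = 29 + E + E² (Y(E) = (E² + (E/E)*E) + 29 = (E² + 1*E) + 29 = (E² + E) + 29 = (E + E²) + 29 = 29 + E + E²)
r = -5935 (r = -5824 - 111 = -5935)
(-14108 - Y(V)) + r = (-14108 - (29 - 102 + (-102)²)) - 5935 = (-14108 - (29 - 102 + 10404)) - 5935 = (-14108 - 1*10331) - 5935 = (-14108 - 10331) - 5935 = -24439 - 5935 = -30374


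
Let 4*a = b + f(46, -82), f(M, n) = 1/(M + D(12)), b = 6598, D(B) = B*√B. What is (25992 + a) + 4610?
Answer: 25027187/776 - 3*√3/194 ≈ 32252.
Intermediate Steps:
D(B) = B^(3/2)
f(M, n) = 1/(M + 24*√3) (f(M, n) = 1/(M + 12^(3/2)) = 1/(M + 24*√3))
a = 3299/2 + 1/(4*(46 + 24*√3)) (a = (6598 + 1/(46 + 24*√3))/4 = 3299/2 + 1/(4*(46 + 24*√3)) ≈ 1649.5)
(25992 + a) + 4610 = (25992 + (1280035/776 - 3*√3/194)) + 4610 = (21449827/776 - 3*√3/194) + 4610 = 25027187/776 - 3*√3/194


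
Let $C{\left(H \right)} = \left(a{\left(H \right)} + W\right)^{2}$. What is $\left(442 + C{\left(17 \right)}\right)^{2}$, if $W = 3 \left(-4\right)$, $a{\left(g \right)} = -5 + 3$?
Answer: $407044$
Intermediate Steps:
$a{\left(g \right)} = -2$
$W = -12$
$C{\left(H \right)} = 196$ ($C{\left(H \right)} = \left(-2 - 12\right)^{2} = \left(-14\right)^{2} = 196$)
$\left(442 + C{\left(17 \right)}\right)^{2} = \left(442 + 196\right)^{2} = 638^{2} = 407044$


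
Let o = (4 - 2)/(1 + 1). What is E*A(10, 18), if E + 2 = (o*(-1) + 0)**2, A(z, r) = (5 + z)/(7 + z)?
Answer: -15/17 ≈ -0.88235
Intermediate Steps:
o = 1 (o = 2/2 = 2*(1/2) = 1)
A(z, r) = (5 + z)/(7 + z)
E = -1 (E = -2 + (1*(-1) + 0)**2 = -2 + (-1 + 0)**2 = -2 + (-1)**2 = -2 + 1 = -1)
E*A(10, 18) = -(5 + 10)/(7 + 10) = -15/17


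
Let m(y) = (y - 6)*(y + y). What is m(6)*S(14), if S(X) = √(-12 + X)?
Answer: 0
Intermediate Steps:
m(y) = 2*y*(-6 + y) (m(y) = (-6 + y)*(2*y) = 2*y*(-6 + y))
m(6)*S(14) = (2*6*(-6 + 6))*√(-12 + 14) = (2*6*0)*√2 = 0*√2 = 0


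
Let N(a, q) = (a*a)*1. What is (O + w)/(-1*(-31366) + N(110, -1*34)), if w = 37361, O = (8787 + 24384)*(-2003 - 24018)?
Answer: -431552615/21733 ≈ -19857.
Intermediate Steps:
N(a, q) = a² (N(a, q) = a²*1 = a²)
O = -863142591 (O = 33171*(-26021) = -863142591)
(O + w)/(-1*(-31366) + N(110, -1*34)) = (-863142591 + 37361)/(-1*(-31366) + 110²) = -863105230/(31366 + 12100) = -863105230/43466 = -863105230*1/43466 = -431552615/21733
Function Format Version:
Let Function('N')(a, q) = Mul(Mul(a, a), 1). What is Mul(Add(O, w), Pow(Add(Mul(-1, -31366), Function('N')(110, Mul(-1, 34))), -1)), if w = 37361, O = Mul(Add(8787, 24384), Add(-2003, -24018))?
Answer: Rational(-431552615, 21733) ≈ -19857.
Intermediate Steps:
Function('N')(a, q) = Pow(a, 2) (Function('N')(a, q) = Mul(Pow(a, 2), 1) = Pow(a, 2))
O = -863142591 (O = Mul(33171, -26021) = -863142591)
Mul(Add(O, w), Pow(Add(Mul(-1, -31366), Function('N')(110, Mul(-1, 34))), -1)) = Mul(Add(-863142591, 37361), Pow(Add(Mul(-1, -31366), Pow(110, 2)), -1)) = Mul(-863105230, Pow(Add(31366, 12100), -1)) = Mul(-863105230, Pow(43466, -1)) = Mul(-863105230, Rational(1, 43466)) = Rational(-431552615, 21733)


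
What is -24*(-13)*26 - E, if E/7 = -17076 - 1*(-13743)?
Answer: 31443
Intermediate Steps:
E = -23331 (E = 7*(-17076 - 1*(-13743)) = 7*(-17076 + 13743) = 7*(-3333) = -23331)
-24*(-13)*26 - E = -24*(-13)*26 - 1*(-23331) = 312*26 + 23331 = 8112 + 23331 = 31443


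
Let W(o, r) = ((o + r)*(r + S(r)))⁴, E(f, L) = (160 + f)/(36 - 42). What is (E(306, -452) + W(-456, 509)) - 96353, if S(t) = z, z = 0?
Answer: 1588897429596442231/3 ≈ 5.2963e+17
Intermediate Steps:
E(f, L) = -80/3 - f/6 (E(f, L) = (160 + f)/(-6) = (160 + f)*(-⅙) = -80/3 - f/6)
S(t) = 0
W(o, r) = r⁴*(o + r)⁴ (W(o, r) = ((o + r)*(r + 0))⁴ = ((o + r)*r)⁴ = (r*(o + r))⁴ = r⁴*(o + r)⁴)
(E(306, -452) + W(-456, 509)) - 96353 = ((-80/3 - ⅙*306) + 509⁴*(-456 + 509)⁴) - 96353 = ((-80/3 - 51) + 67122964561*53⁴) - 96353 = (-233/3 + 67122964561*7890481) - 96353 = (-233/3 + 529632476532243841) - 96353 = 1588897429596731290/3 - 96353 = 1588897429596442231/3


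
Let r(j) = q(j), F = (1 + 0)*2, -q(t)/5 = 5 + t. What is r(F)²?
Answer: 1225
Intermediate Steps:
q(t) = -25 - 5*t (q(t) = -5*(5 + t) = -25 - 5*t)
F = 2 (F = 1*2 = 2)
r(j) = -25 - 5*j
r(F)² = (-25 - 5*2)² = (-25 - 10)² = (-35)² = 1225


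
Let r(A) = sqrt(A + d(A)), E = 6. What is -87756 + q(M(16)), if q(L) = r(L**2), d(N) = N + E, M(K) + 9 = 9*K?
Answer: -87756 + 14*sqrt(186) ≈ -87565.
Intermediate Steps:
M(K) = -9 + 9*K
d(N) = 6 + N (d(N) = N + 6 = 6 + N)
r(A) = sqrt(6 + 2*A) (r(A) = sqrt(A + (6 + A)) = sqrt(6 + 2*A))
q(L) = sqrt(6 + 2*L**2)
-87756 + q(M(16)) = -87756 + sqrt(6 + 2*(-9 + 9*16)**2) = -87756 + sqrt(6 + 2*(-9 + 144)**2) = -87756 + sqrt(6 + 2*135**2) = -87756 + sqrt(6 + 2*18225) = -87756 + sqrt(6 + 36450) = -87756 + sqrt(36456) = -87756 + 14*sqrt(186)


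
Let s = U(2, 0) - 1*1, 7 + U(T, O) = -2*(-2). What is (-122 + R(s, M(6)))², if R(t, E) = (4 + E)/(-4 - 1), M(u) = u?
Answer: 15376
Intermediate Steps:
U(T, O) = -3 (U(T, O) = -7 - 2*(-2) = -7 + 4 = -3)
s = -4 (s = -3 - 1*1 = -3 - 1 = -4)
R(t, E) = -⅘ - E/5 (R(t, E) = (4 + E)/(-5) = (4 + E)*(-⅕) = -⅘ - E/5)
(-122 + R(s, M(6)))² = (-122 + (-⅘ - ⅕*6))² = (-122 + (-⅘ - 6/5))² = (-122 - 2)² = (-124)² = 15376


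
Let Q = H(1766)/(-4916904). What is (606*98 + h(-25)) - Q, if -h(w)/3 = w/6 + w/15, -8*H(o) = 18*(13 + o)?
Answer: 389454848759/6555872 ≈ 59406.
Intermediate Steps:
H(o) = -117/4 - 9*o/4 (H(o) = -9*(13 + o)/4 = -(234 + 18*o)/8 = -117/4 - 9*o/4)
h(w) = -7*w/10 (h(w) = -3*(w/6 + w/15) = -7*w/10)
Q = 5337/6555872 (Q = (-117/4 - 9/4*1766)/(-4916904) = (-117/4 - 7947/2)*(-1/4916904) = -16011/4*(-1/4916904) = 5337/6555872 ≈ 0.00081408)
(606*98 + h(-25)) - Q = (606*98 - 7/10*(-25)) - 1*5337/6555872 = (59388 + 35/2) - 5337/6555872 = 118811/2 - 5337/6555872 = 389454848759/6555872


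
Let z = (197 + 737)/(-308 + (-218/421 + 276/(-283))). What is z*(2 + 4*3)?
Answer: -778956934/18436967 ≈ -42.250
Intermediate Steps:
z = -55639781/18436967 (z = 934/(-308 + (-218*1/421 + 276*(-1/283))) = 934/(-308 + (-218/421 - 276/283)) = 934/(-308 - 177890/119143) = 934/(-36873934/119143) = 934*(-119143/36873934) = -55639781/18436967 ≈ -3.0178)
z*(2 + 4*3) = -55639781*(2 + 4*3)/18436967 = -55639781*(2 + 12)/18436967 = -55639781/18436967*14 = -778956934/18436967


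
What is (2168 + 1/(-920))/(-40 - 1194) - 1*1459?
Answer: -1658368079/1135280 ≈ -1460.8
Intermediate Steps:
(2168 + 1/(-920))/(-40 - 1194) - 1*1459 = (2168 - 1/920)/(-1234) - 1459 = (1994559/920)*(-1/1234) - 1459 = -1994559/1135280 - 1459 = -1658368079/1135280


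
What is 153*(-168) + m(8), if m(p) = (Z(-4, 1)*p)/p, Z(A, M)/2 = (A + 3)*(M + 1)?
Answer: -25708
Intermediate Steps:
Z(A, M) = 2*(1 + M)*(3 + A) (Z(A, M) = 2*((A + 3)*(M + 1)) = 2*((3 + A)*(1 + M)) = 2*((1 + M)*(3 + A)) = 2*(1 + M)*(3 + A))
m(p) = -4 (m(p) = ((6 + 2*(-4) + 6*1 + 2*(-4)*1)*p)/p = ((6 - 8 + 6 - 8)*p)/p = (-4*p)/p = -4)
153*(-168) + m(8) = 153*(-168) - 4 = -25704 - 4 = -25708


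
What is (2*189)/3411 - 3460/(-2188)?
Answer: 350809/207313 ≈ 1.6922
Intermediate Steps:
(2*189)/3411 - 3460/(-2188) = 378*(1/3411) - 3460*(-1/2188) = 42/379 + 865/547 = 350809/207313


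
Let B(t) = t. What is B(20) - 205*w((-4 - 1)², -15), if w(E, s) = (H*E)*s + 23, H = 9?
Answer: 687180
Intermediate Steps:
w(E, s) = 23 + 9*E*s (w(E, s) = (9*E)*s + 23 = 9*E*s + 23 = 23 + 9*E*s)
B(20) - 205*w((-4 - 1)², -15) = 20 - 205*(23 + 9*(-4 - 1)²*(-15)) = 20 - 205*(23 + 9*(-5)²*(-15)) = 20 - 205*(23 + 9*25*(-15)) = 20 - 205*(23 - 3375) = 20 - 205*(-3352) = 20 + 687160 = 687180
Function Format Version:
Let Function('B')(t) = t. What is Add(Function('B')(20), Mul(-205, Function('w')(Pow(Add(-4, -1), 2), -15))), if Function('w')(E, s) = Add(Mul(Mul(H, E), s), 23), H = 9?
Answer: 687180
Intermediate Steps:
Function('w')(E, s) = Add(23, Mul(9, E, s)) (Function('w')(E, s) = Add(Mul(Mul(9, E), s), 23) = Add(Mul(9, E, s), 23) = Add(23, Mul(9, E, s)))
Add(Function('B')(20), Mul(-205, Function('w')(Pow(Add(-4, -1), 2), -15))) = Add(20, Mul(-205, Add(23, Mul(9, Pow(Add(-4, -1), 2), -15)))) = Add(20, Mul(-205, Add(23, Mul(9, Pow(-5, 2), -15)))) = Add(20, Mul(-205, Add(23, Mul(9, 25, -15)))) = Add(20, Mul(-205, Add(23, -3375))) = Add(20, Mul(-205, -3352)) = Add(20, 687160) = 687180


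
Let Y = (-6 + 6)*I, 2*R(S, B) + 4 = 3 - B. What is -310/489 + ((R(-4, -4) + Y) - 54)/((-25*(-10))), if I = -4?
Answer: -41269/48900 ≈ -0.84395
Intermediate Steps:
R(S, B) = -1/2 - B/2 (R(S, B) = -2 + (3 - B)/2 = -2 + (3/2 - B/2) = -1/2 - B/2)
Y = 0 (Y = (-6 + 6)*(-4) = 0*(-4) = 0)
-310/489 + ((R(-4, -4) + Y) - 54)/((-25*(-10))) = -310/489 + (((-1/2 - 1/2*(-4)) + 0) - 54)/((-25*(-10))) = -310*1/489 + (((-1/2 + 2) + 0) - 54)/250 = -310/489 + ((3/2 + 0) - 54)*(1/250) = -310/489 + (3/2 - 54)*(1/250) = -310/489 - 105/2*1/250 = -310/489 - 21/100 = -41269/48900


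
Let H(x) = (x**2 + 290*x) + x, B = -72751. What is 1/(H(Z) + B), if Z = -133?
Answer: -1/93765 ≈ -1.0665e-5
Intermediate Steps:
H(x) = x**2 + 291*x
1/(H(Z) + B) = 1/(-133*(291 - 133) - 72751) = 1/(-133*158 - 72751) = 1/(-21014 - 72751) = 1/(-93765) = -1/93765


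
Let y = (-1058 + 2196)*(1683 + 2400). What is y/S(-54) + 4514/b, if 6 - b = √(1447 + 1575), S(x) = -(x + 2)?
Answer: 3468225819/38818 - 2257*√3022/1493 ≈ 89263.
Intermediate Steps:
S(x) = -2 - x (S(x) = -(2 + x) = -2 - x)
b = 6 - √3022 (b = 6 - √(1447 + 1575) = 6 - √3022 ≈ -48.973)
y = 4646454 (y = 1138*4083 = 4646454)
y/S(-54) + 4514/b = 4646454/(-2 - 1*(-54)) + 4514/(6 - √3022) = 4646454/(-2 + 54) + 4514/(6 - √3022) = 4646454/52 + 4514/(6 - √3022) = 4646454*(1/52) + 4514/(6 - √3022) = 2323227/26 + 4514/(6 - √3022)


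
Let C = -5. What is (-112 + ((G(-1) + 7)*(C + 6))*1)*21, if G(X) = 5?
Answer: -2100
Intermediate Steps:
(-112 + ((G(-1) + 7)*(C + 6))*1)*21 = (-112 + ((5 + 7)*(-5 + 6))*1)*21 = (-112 + (12*1)*1)*21 = (-112 + 12*1)*21 = (-112 + 12)*21 = -100*21 = -2100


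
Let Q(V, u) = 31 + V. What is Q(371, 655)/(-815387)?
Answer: -402/815387 ≈ -0.00049302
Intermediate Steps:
Q(371, 655)/(-815387) = (31 + 371)/(-815387) = 402*(-1/815387) = -402/815387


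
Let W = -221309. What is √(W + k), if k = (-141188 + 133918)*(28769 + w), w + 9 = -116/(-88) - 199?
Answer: 2*I*√6288048206/11 ≈ 14418.0*I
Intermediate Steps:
w = -4547/22 (w = -9 + (-116/(-88) - 199) = -9 + (-116*(-1/88) - 199) = -9 + (29/22 - 199) = -9 - 4349/22 = -4547/22 ≈ -206.68)
k = -2284128585/11 (k = (-141188 + 133918)*(28769 - 4547/22) = -7270*628371/22 = -2284128585/11 ≈ -2.0765e+8)
√(W + k) = √(-221309 - 2284128585/11) = √(-2286562984/11) = 2*I*√6288048206/11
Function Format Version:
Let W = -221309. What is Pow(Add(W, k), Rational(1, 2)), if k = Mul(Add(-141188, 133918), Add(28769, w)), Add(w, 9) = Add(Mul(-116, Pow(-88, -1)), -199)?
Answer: Mul(Rational(2, 11), I, Pow(6288048206, Rational(1, 2))) ≈ Mul(14418., I)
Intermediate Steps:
w = Rational(-4547, 22) (w = Add(-9, Add(Mul(-116, Pow(-88, -1)), -199)) = Add(-9, Add(Mul(-116, Rational(-1, 88)), -199)) = Add(-9, Add(Rational(29, 22), -199)) = Add(-9, Rational(-4349, 22)) = Rational(-4547, 22) ≈ -206.68)
k = Rational(-2284128585, 11) (k = Mul(Add(-141188, 133918), Add(28769, Rational(-4547, 22))) = Mul(-7270, Rational(628371, 22)) = Rational(-2284128585, 11) ≈ -2.0765e+8)
Pow(Add(W, k), Rational(1, 2)) = Pow(Add(-221309, Rational(-2284128585, 11)), Rational(1, 2)) = Pow(Rational(-2286562984, 11), Rational(1, 2)) = Mul(Rational(2, 11), I, Pow(6288048206, Rational(1, 2)))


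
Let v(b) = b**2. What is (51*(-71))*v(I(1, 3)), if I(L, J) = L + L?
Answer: -14484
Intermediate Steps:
I(L, J) = 2*L
(51*(-71))*v(I(1, 3)) = (51*(-71))*(2*1)**2 = -3621*2**2 = -3621*4 = -14484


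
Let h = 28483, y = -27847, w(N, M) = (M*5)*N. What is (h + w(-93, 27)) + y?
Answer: -11919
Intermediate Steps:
w(N, M) = 5*M*N (w(N, M) = (5*M)*N = 5*M*N)
(h + w(-93, 27)) + y = (28483 + 5*27*(-93)) - 27847 = (28483 - 12555) - 27847 = 15928 - 27847 = -11919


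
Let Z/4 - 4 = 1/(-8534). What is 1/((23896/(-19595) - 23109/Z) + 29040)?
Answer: 267550130/7382892181559 ≈ 3.6239e-5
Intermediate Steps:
Z = 68270/4267 (Z = 16 + 4/(-8534) = 16 + 4*(-1/8534) = 16 - 2/4267 = 68270/4267 ≈ 16.000)
1/((23896/(-19595) - 23109/Z) + 29040) = 1/((23896/(-19595) - 23109/68270/4267) + 29040) = 1/((23896*(-1/19595) - 23109*4267/68270) + 29040) = 1/((-23896/19595 - 98606103/68270) + 29040) = 1/(-386763593641/267550130 + 29040) = 1/(7382892181559/267550130) = 267550130/7382892181559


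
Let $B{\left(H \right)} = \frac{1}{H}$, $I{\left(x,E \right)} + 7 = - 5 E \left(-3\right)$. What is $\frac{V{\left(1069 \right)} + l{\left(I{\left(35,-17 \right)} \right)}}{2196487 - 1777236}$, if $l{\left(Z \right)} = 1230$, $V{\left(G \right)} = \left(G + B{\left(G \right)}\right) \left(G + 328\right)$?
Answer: $\frac{1597753384}{448179319} \approx 3.565$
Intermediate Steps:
$I{\left(x,E \right)} = -7 + 15 E$ ($I{\left(x,E \right)} = -7 + - 5 E \left(-3\right) = -7 + 15 E$)
$V{\left(G \right)} = \left(328 + G\right) \left(G + \frac{1}{G}\right)$ ($V{\left(G \right)} = \left(G + \frac{1}{G}\right) \left(G + 328\right) = \left(G + \frac{1}{G}\right) \left(328 + G\right) = \left(328 + G\right) \left(G + \frac{1}{G}\right)$)
$\frac{V{\left(1069 \right)} + l{\left(I{\left(35,-17 \right)} \right)}}{2196487 - 1777236} = \frac{\left(1 + 1069^{2} + 328 \cdot 1069 + \frac{328}{1069}\right) + 1230}{2196487 - 1777236} = \frac{\left(1 + 1142761 + 350632 + 328 \cdot \frac{1}{1069}\right) + 1230}{419251} = \left(\left(1 + 1142761 + 350632 + \frac{328}{1069}\right) + 1230\right) \frac{1}{419251} = \left(\frac{1596438514}{1069} + 1230\right) \frac{1}{419251} = \frac{1597753384}{1069} \cdot \frac{1}{419251} = \frac{1597753384}{448179319}$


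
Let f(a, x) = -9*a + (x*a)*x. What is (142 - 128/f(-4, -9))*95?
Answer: 121790/9 ≈ 13532.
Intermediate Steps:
f(a, x) = -9*a + a*x² (f(a, x) = -9*a + (a*x)*x = -9*a + a*x²)
(142 - 128/f(-4, -9))*95 = (142 - 128*(-1/(4*(-9 + (-9)²))))*95 = (142 - 128*(-1/(4*(-9 + 81))))*95 = (142 - 128/((-4*72)))*95 = (142 - 128/(-288))*95 = (142 - 128*(-1/288))*95 = (142 + 4/9)*95 = (1282/9)*95 = 121790/9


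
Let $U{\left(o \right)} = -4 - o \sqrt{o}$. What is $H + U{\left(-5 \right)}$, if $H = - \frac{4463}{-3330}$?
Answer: $- \frac{8857}{3330} + 5 i \sqrt{5} \approx -2.6598 + 11.18 i$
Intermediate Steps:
$H = \frac{4463}{3330}$ ($H = \left(-4463\right) \left(- \frac{1}{3330}\right) = \frac{4463}{3330} \approx 1.3402$)
$U{\left(o \right)} = -4 - o^{\frac{3}{2}}$
$H + U{\left(-5 \right)} = \frac{4463}{3330} - \left(4 + \left(-5\right)^{\frac{3}{2}}\right) = \frac{4463}{3330} - \left(4 - 5 i \sqrt{5}\right) = - \frac{8857}{3330} + 5 i \sqrt{5}$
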